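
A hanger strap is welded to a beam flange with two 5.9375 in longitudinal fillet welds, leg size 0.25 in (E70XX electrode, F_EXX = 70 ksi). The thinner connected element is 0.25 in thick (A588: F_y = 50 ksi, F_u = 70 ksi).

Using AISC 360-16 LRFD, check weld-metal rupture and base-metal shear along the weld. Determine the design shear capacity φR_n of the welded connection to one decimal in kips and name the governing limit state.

Weld metal: throat = 0.707×0.25 = 0.17675 in, L = 2×5.9375 = 11.875 in. φR_n = 0.75 × 0.6 × 70 × 0.17675 × 11.875 = 66.1 kips.
Base metal shear (0.25 in plate): yield φR_n = 1.0×0.6×50×0.25×11.875 = 89.1 kips; rupture φR_n = 0.75×0.6×70×0.25×11.875 = 93.5 kips; take 89.1 kips (yield).
Governing: min(66.1, 89.1) = 66.1 kips → weld metal.

66.1 kips (weld metal governs)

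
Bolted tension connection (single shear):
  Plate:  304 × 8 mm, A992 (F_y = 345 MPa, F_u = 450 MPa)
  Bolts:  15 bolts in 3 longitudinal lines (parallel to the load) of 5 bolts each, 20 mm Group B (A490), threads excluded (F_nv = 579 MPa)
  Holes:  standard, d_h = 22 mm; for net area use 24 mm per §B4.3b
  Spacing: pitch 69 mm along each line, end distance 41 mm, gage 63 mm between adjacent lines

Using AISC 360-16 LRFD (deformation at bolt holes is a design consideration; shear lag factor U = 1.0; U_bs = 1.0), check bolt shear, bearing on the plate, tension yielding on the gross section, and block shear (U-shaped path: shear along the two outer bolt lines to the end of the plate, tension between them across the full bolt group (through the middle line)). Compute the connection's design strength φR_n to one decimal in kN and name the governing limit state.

Bolt shear: A_b = π(20)²/4 = 314.16 mm². φR_n = 0.75 × 579 × 314.16 × 15 × 1 = 2046.4 kN.
Bearing (8 mm plate, F_u = 450 MPa): end bolts L_c = 41 − 22/2 = 30, R_n = min(1.2×30×8×450, 2.4×20×8×450) = 129.6 kN/bolt; interior L_c = 69 − 22 = 47, R_n = 172.8 kN/bolt. φR_n = 0.75 × (3×129.6 + 12×172.8) = 1846.8 kN.
Tension yield (gross): A_g = 304×8 = 2432 mm². φR_n = 0.90 × 345 × 2432 = 755.1 kN.
Block shear: shear path 2×[41+4×69] = 2×317 mm, A_gv = 5072, A_nv = 2×(317 − 4.5×24)×8 = 3344 mm²; tension across gage: (126 − 2×24)×8 = 624 mm². R_n = min(0.6×450×3344, 0.6×345×5072) + 1.0×450×624 = min(902.88, 1049.9) + 280.8 = 1183.7 kN. φR_n = 0.75 × 1183.7 = 887.8 kN.
Governing: min(2046.4, 1846.8, 755.1, 887.8) = 755.1 kN → gross-section yield.

755.1 kN (gross-section yield governs)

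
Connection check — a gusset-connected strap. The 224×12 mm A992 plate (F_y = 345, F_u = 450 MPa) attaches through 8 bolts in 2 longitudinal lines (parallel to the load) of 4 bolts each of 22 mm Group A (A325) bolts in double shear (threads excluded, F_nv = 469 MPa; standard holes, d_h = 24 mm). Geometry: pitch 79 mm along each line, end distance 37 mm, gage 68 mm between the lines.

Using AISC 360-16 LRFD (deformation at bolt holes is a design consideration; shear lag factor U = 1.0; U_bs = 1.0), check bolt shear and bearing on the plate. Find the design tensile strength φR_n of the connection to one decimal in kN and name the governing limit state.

1526.0 kN (bearing governs)

Bolt shear: A_b = π(22)²/4 = 380.13 mm². φR_n = 0.75 × 469 × 380.13 × 8 × 2 = 2139.4 kN.
Bearing (12 mm plate, F_u = 450 MPa): end bolts L_c = 37 − 24/2 = 25, R_n = min(1.2×25×12×450, 2.4×22×12×450) = 162 kN/bolt; interior L_c = 79 − 24 = 55, R_n = 285.12 kN/bolt. φR_n = 0.75 × (2×162 + 6×285.12) = 1526.0 kN.
Governing: min(2139.4, 1526.0) = 1526.0 kN → bearing.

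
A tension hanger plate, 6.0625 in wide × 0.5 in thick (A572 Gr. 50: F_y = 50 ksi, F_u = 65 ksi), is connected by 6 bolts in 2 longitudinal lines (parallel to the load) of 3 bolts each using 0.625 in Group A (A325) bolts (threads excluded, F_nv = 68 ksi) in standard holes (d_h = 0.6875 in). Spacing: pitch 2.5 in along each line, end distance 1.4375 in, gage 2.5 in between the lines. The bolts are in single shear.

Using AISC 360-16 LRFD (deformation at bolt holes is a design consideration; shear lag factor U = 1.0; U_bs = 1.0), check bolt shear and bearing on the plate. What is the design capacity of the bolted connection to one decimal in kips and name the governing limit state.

Bolt shear: A_b = π(0.625)²/4 = 0.3068 in². φR_n = 0.75 × 68 × 0.3068 × 6 × 1 = 93.9 kips.
Bearing (0.5 in plate, F_u = 65 ksi): end bolts L_c = 1.4375 − 0.6875/2 = 1.09375, R_n = min(1.2×1.09375×0.5×65, 2.4×0.625×0.5×65) = 42.656 kips/bolt; interior L_c = 2.5 − 0.6875 = 1.8125, R_n = 48.75 kips/bolt. φR_n = 0.75 × (2×42.656 + 4×48.75) = 210.2 kips.
Governing: min(93.9, 210.2) = 93.9 kips → bolt shear.

93.9 kips (bolt shear governs)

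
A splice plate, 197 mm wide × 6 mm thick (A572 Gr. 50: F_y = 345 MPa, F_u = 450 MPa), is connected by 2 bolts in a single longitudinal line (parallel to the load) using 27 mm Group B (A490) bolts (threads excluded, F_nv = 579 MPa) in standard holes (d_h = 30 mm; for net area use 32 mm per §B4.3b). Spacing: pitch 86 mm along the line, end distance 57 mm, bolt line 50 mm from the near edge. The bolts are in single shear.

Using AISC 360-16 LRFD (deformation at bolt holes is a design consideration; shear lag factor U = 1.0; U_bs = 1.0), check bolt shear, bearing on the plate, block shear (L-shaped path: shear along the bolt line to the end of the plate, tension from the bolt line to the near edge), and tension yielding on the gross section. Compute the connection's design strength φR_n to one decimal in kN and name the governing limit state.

Bolt shear: A_b = π(27)²/4 = 572.56 mm². φR_n = 0.75 × 579 × 572.56 × 2 × 1 = 497.3 kN.
Bearing (6 mm plate, F_u = 450 MPa): end bolts L_c = 57 − 30/2 = 42, R_n = min(1.2×42×6×450, 2.4×27×6×450) = 136.08 kN/bolt; interior L_c = 86 − 30 = 56, R_n = 174.96 kN/bolt. φR_n = 0.75 × (1×136.08 + 1×174.96) = 233.3 kN.
Block shear: shear path 1×[57+1×86] = 1×143 mm, A_gv = 858, A_nv = 1×(143 − 1.5×32)×6 = 570 mm²; tension to near edge: (50 − 0.5×32)×6 = 204 mm². R_n = min(0.6×450×570, 0.6×345×858) + 1.0×450×204 = min(153.9, 177.61) + 91.8 = 245.7 kN. φR_n = 0.75 × 245.7 = 184.3 kN.
Tension yield (gross): A_g = 197×6 = 1182 mm². φR_n = 0.90 × 345 × 1182 = 367.0 kN.
Governing: min(497.3, 233.3, 184.3, 367.0) = 184.3 kN → block shear.

184.3 kN (block shear governs)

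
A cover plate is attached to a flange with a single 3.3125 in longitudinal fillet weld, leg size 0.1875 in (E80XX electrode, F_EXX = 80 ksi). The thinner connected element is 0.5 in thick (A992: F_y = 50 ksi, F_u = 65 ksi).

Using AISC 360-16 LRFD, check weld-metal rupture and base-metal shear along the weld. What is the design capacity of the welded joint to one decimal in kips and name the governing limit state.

15.8 kips (weld metal governs)

Weld metal: throat = 0.707×0.1875 = 0.13256 in, L = 3.3125 in. φR_n = 0.75 × 0.6 × 80 × 0.13256 × 3.3125 = 15.8 kips.
Base metal shear (0.5 in plate): yield φR_n = 1.0×0.6×50×0.5×3.3125 = 49.7 kips; rupture φR_n = 0.75×0.6×65×0.5×3.3125 = 48.4 kips; take 48.4 kips (rupture).
Governing: min(15.8, 48.4) = 15.8 kips → weld metal.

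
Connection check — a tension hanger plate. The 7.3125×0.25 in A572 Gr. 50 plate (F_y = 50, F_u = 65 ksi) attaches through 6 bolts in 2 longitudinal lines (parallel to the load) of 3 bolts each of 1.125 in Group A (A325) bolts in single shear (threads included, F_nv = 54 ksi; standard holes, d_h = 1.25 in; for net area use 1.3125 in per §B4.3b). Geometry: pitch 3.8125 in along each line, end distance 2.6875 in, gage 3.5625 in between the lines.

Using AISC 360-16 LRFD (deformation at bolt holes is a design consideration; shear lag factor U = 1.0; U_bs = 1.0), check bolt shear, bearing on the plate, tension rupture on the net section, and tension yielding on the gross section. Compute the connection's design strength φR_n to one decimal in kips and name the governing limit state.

Bolt shear: A_b = π(1.125)²/4 = 0.99402 in². φR_n = 0.75 × 54 × 0.99402 × 6 × 1 = 241.5 kips.
Bearing (0.25 in plate, F_u = 65 ksi): end bolts L_c = 2.6875 − 1.25/2 = 2.0625, R_n = min(1.2×2.0625×0.25×65, 2.4×1.125×0.25×65) = 40.219 kips/bolt; interior L_c = 3.8125 − 1.25 = 2.5625, R_n = 43.875 kips/bolt. φR_n = 0.75 × (2×40.219 + 4×43.875) = 192.0 kips.
Tension rupture (net): A_n = (7.3125 − 2×1.3125)×0.25 = 1.1719 in² (U = 1.0, A_e = A_n). φR_n = 0.75 × 65 × 1.1719 = 57.1 kips.
Tension yield (gross): A_g = 7.3125×0.25 = 1.8281 in². φR_n = 0.90 × 50 × 1.8281 = 82.3 kips.
Governing: min(241.5, 192.0, 57.1, 82.3) = 57.1 kips → net-section rupture.

57.1 kips (net-section rupture governs)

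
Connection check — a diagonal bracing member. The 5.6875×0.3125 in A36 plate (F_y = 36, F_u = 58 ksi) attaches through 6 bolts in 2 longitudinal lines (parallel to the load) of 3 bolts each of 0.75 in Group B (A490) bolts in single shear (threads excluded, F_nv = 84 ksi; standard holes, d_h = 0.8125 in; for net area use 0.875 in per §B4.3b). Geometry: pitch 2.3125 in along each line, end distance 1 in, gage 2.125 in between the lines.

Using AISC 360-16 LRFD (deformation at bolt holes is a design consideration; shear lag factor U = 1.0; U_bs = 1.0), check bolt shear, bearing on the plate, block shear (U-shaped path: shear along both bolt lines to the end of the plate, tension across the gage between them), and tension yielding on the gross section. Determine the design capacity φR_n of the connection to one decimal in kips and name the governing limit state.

Bolt shear: A_b = π(0.75)²/4 = 0.44179 in². φR_n = 0.75 × 84 × 0.44179 × 6 × 1 = 167.0 kips.
Bearing (0.3125 in plate, F_u = 58 ksi): end bolts L_c = 1 − 0.8125/2 = 0.59375, R_n = min(1.2×0.59375×0.3125×58, 2.4×0.75×0.3125×58) = 12.914 kips/bolt; interior L_c = 2.3125 − 0.8125 = 1.5, R_n = 32.625 kips/bolt. φR_n = 0.75 × (2×12.914 + 4×32.625) = 117.2 kips.
Block shear: shear path 2×[1+2×2.3125] = 2×5.625 in, A_gv = 3.5156, A_nv = 2×(5.625 − 2.5×0.875)×0.3125 = 2.1484 in²; tension across gage: (2.125 − 1×0.875)×0.3125 = 0.39063 in². R_n = min(0.6×58×2.1484, 0.6×36×3.5156) + 1.0×58×0.39063 = min(74.764, 75.937) + 22.657 = 97.421 kips. φR_n = 0.75 × 97.421 = 73.1 kips.
Tension yield (gross): A_g = 5.6875×0.3125 = 1.7773 in². φR_n = 0.90 × 36 × 1.7773 = 57.6 kips.
Governing: min(167.0, 117.2, 73.1, 57.6) = 57.6 kips → gross-section yield.

57.6 kips (gross-section yield governs)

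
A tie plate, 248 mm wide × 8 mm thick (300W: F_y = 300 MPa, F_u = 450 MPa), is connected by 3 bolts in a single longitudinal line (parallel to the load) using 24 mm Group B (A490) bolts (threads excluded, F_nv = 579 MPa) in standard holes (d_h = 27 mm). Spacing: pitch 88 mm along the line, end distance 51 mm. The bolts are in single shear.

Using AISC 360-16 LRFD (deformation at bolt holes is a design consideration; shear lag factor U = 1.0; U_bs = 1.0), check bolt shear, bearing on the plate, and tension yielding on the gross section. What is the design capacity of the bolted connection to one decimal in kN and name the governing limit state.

432.5 kN (bearing governs)

Bolt shear: A_b = π(24)²/4 = 452.39 mm². φR_n = 0.75 × 579 × 452.39 × 3 × 1 = 589.4 kN.
Bearing (8 mm plate, F_u = 450 MPa): end bolts L_c = 51 − 27/2 = 37.5, R_n = min(1.2×37.5×8×450, 2.4×24×8×450) = 162 kN/bolt; interior L_c = 88 − 27 = 61, R_n = 207.36 kN/bolt. φR_n = 0.75 × (1×162 + 2×207.36) = 432.5 kN.
Tension yield (gross): A_g = 248×8 = 1984 mm². φR_n = 0.90 × 300 × 1984 = 535.7 kN.
Governing: min(589.4, 432.5, 535.7) = 432.5 kN → bearing.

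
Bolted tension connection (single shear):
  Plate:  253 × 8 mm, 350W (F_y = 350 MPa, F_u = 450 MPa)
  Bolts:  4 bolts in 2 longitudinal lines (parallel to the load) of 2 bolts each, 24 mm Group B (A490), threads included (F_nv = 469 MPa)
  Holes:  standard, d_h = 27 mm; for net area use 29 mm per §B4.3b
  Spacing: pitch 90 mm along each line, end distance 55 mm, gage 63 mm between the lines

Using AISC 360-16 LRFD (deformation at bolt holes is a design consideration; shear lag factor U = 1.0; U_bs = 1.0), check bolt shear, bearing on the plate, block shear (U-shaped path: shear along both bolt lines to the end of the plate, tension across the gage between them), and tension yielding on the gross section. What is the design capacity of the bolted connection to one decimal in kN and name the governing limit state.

Bolt shear: A_b = π(24)²/4 = 452.39 mm². φR_n = 0.75 × 469 × 452.39 × 4 × 1 = 636.5 kN.
Bearing (8 mm plate, F_u = 450 MPa): end bolts L_c = 55 − 27/2 = 41.5, R_n = min(1.2×41.5×8×450, 2.4×24×8×450) = 179.28 kN/bolt; interior L_c = 90 − 27 = 63, R_n = 207.36 kN/bolt. φR_n = 0.75 × (2×179.28 + 2×207.36) = 580.0 kN.
Block shear: shear path 2×[55+1×90] = 2×145 mm, A_gv = 2320, A_nv = 2×(145 − 1.5×29)×8 = 1624 mm²; tension across gage: (63 − 1×29)×8 = 272 mm². R_n = min(0.6×450×1624, 0.6×350×2320) + 1.0×450×272 = min(438.48, 487.2) + 122.4 = 560.88 kN. φR_n = 0.75 × 560.88 = 420.7 kN.
Tension yield (gross): A_g = 253×8 = 2024 mm². φR_n = 0.90 × 350 × 2024 = 637.6 kN.
Governing: min(636.5, 580.0, 420.7, 637.6) = 420.7 kN → block shear.

420.7 kN (block shear governs)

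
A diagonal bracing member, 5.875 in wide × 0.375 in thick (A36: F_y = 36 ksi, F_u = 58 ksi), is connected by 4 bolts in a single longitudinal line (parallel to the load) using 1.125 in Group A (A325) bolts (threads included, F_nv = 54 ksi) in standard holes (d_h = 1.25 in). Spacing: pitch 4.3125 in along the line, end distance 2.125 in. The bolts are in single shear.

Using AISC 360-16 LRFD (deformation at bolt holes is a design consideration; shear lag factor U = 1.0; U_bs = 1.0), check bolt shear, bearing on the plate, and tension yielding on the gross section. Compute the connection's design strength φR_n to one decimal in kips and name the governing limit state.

Bolt shear: A_b = π(1.125)²/4 = 0.99402 in². φR_n = 0.75 × 54 × 0.99402 × 4 × 1 = 161.0 kips.
Bearing (0.375 in plate, F_u = 58 ksi): end bolts L_c = 2.125 − 1.25/2 = 1.5, R_n = min(1.2×1.5×0.375×58, 2.4×1.125×0.375×58) = 39.15 kips/bolt; interior L_c = 4.3125 − 1.25 = 3.0625, R_n = 58.725 kips/bolt. φR_n = 0.75 × (1×39.15 + 3×58.725) = 161.5 kips.
Tension yield (gross): A_g = 5.875×0.375 = 2.2031 in². φR_n = 0.90 × 36 × 2.2031 = 71.4 kips.
Governing: min(161.0, 161.5, 71.4) = 71.4 kips → gross-section yield.

71.4 kips (gross-section yield governs)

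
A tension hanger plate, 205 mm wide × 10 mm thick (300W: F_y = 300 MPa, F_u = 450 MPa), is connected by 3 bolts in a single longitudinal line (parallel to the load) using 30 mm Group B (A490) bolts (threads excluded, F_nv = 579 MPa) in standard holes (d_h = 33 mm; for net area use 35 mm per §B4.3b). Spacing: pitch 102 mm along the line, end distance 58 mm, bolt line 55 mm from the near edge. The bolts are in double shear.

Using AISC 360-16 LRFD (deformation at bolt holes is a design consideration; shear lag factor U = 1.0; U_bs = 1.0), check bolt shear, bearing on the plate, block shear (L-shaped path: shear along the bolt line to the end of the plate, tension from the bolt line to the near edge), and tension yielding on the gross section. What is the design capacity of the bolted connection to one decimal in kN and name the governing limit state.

479.9 kN (block shear governs)

Bolt shear: A_b = π(30)²/4 = 706.86 mm². φR_n = 0.75 × 579 × 706.86 × 3 × 2 = 1841.7 kN.
Bearing (10 mm plate, F_u = 450 MPa): end bolts L_c = 58 − 33/2 = 41.5, R_n = min(1.2×41.5×10×450, 2.4×30×10×450) = 224.1 kN/bolt; interior L_c = 102 − 33 = 69, R_n = 324 kN/bolt. φR_n = 0.75 × (1×224.1 + 2×324) = 654.1 kN.
Block shear: shear path 1×[58+2×102] = 1×262 mm, A_gv = 2620, A_nv = 1×(262 − 2.5×35)×10 = 1745 mm²; tension to near edge: (55 − 0.5×35)×10 = 375 mm². R_n = min(0.6×450×1745, 0.6×300×2620) + 1.0×450×375 = min(471.15, 471.6) + 168.75 = 639.9 kN. φR_n = 0.75 × 639.9 = 479.9 kN.
Tension yield (gross): A_g = 205×10 = 2050 mm². φR_n = 0.90 × 300 × 2050 = 553.5 kN.
Governing: min(1841.7, 654.1, 479.9, 553.5) = 479.9 kN → block shear.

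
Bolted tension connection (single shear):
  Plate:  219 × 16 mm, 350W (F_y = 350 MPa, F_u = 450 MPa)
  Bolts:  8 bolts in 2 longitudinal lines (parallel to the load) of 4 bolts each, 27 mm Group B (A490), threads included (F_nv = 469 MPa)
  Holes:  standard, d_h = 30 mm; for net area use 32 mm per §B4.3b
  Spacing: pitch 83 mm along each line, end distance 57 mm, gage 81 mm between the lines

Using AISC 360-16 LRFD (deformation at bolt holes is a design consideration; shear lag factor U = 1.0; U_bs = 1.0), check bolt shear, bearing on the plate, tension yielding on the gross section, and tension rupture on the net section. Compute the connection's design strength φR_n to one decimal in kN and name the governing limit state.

837.0 kN (net-section rupture governs)

Bolt shear: A_b = π(27)²/4 = 572.56 mm². φR_n = 0.75 × 469 × 572.56 × 8 × 1 = 1611.2 kN.
Bearing (16 mm plate, F_u = 450 MPa): end bolts L_c = 57 − 30/2 = 42, R_n = min(1.2×42×16×450, 2.4×27×16×450) = 362.88 kN/bolt; interior L_c = 83 − 30 = 53, R_n = 457.92 kN/bolt. φR_n = 0.75 × (2×362.88 + 6×457.92) = 2605.0 kN.
Tension yield (gross): A_g = 219×16 = 3504 mm². φR_n = 0.90 × 350 × 3504 = 1103.8 kN.
Tension rupture (net): A_n = (219 − 2×32)×16 = 2480 mm² (U = 1.0, A_e = A_n). φR_n = 0.75 × 450 × 2480 = 837.0 kN.
Governing: min(1611.2, 2605.0, 1103.8, 837.0) = 837.0 kN → net-section rupture.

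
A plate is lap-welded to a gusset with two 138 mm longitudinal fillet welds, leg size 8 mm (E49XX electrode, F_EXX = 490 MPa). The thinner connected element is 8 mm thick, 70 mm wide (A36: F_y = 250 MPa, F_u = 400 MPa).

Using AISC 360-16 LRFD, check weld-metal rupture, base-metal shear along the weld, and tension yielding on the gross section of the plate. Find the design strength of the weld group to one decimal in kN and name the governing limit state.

126.0 kN (gross-section yield governs)

Weld metal: throat = 0.707×8 = 5.656 mm, L = 2×138 = 276 mm. φR_n = 0.75 × 0.6 × 490 × 5.656 × 276 = 344.2 kN.
Base metal shear (8 mm plate): yield φR_n = 1.0×0.6×250×8×276 = 331.2 kN; rupture φR_n = 0.75×0.6×400×8×276 = 397.4 kN; take 331.2 kN (yield).
Tension yield (gross): A_g = 70×8 = 560 mm². φR_n = 0.90 × 250 × 560 = 126.0 kN.
Governing: min(344.2, 331.2, 126.0) = 126.0 kN → gross-section yield.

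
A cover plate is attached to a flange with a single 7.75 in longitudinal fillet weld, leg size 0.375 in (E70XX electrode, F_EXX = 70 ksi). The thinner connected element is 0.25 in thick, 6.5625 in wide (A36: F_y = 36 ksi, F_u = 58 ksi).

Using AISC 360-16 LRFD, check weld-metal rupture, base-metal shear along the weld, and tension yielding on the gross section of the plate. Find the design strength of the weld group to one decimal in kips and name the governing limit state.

Weld metal: throat = 0.707×0.375 = 0.26513 in, L = 7.75 in. φR_n = 0.75 × 0.6 × 70 × 0.26513 × 7.75 = 64.7 kips.
Base metal shear (0.25 in plate): yield φR_n = 1.0×0.6×36×0.25×7.75 = 41.9 kips; rupture φR_n = 0.75×0.6×58×0.25×7.75 = 50.6 kips; take 41.9 kips (yield).
Tension yield (gross): A_g = 6.5625×0.25 = 1.6406 in². φR_n = 0.90 × 36 × 1.6406 = 53.2 kips.
Governing: min(64.7, 41.9, 53.2) = 41.9 kips → base-metal shear.

41.9 kips (base-metal shear governs)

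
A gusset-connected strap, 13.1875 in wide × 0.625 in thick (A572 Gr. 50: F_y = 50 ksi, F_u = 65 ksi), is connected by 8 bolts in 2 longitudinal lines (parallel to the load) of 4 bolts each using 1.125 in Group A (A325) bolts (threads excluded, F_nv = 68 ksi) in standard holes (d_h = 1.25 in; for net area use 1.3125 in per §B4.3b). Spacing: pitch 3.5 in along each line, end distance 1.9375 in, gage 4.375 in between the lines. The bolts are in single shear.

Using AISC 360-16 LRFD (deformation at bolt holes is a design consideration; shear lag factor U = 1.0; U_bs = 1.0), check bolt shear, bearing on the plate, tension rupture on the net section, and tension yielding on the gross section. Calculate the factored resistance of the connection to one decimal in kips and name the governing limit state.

Bolt shear: A_b = π(1.125)²/4 = 0.99402 in². φR_n = 0.75 × 68 × 0.99402 × 8 × 1 = 405.6 kips.
Bearing (0.625 in plate, F_u = 65 ksi): end bolts L_c = 1.9375 − 1.25/2 = 1.3125, R_n = min(1.2×1.3125×0.625×65, 2.4×1.125×0.625×65) = 63.984 kips/bolt; interior L_c = 3.5 − 1.25 = 2.25, R_n = 109.69 kips/bolt. φR_n = 0.75 × (2×63.984 + 6×109.69) = 589.6 kips.
Tension rupture (net): A_n = (13.1875 − 2×1.3125)×0.625 = 6.6016 in² (U = 1.0, A_e = A_n). φR_n = 0.75 × 65 × 6.6016 = 321.8 kips.
Tension yield (gross): A_g = 13.1875×0.625 = 8.2422 in². φR_n = 0.90 × 50 × 8.2422 = 370.9 kips.
Governing: min(405.6, 589.6, 321.8, 370.9) = 321.8 kips → net-section rupture.

321.8 kips (net-section rupture governs)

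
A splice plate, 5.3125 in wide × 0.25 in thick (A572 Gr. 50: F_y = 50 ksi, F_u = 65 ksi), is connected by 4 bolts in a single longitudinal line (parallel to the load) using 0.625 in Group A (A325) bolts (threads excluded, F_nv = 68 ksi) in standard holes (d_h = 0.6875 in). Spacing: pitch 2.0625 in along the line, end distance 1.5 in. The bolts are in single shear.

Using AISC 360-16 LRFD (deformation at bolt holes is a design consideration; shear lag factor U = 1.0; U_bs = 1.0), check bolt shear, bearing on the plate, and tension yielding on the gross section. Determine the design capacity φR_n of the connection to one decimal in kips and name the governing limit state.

Bolt shear: A_b = π(0.625)²/4 = 0.3068 in². φR_n = 0.75 × 68 × 0.3068 × 4 × 1 = 62.6 kips.
Bearing (0.25 in plate, F_u = 65 ksi): end bolts L_c = 1.5 − 0.6875/2 = 1.15625, R_n = min(1.2×1.15625×0.25×65, 2.4×0.625×0.25×65) = 22.547 kips/bolt; interior L_c = 2.0625 − 0.6875 = 1.375, R_n = 24.375 kips/bolt. φR_n = 0.75 × (1×22.547 + 3×24.375) = 71.8 kips.
Tension yield (gross): A_g = 5.3125×0.25 = 1.3281 in². φR_n = 0.90 × 50 × 1.3281 = 59.8 kips.
Governing: min(62.6, 71.8, 59.8) = 59.8 kips → gross-section yield.

59.8 kips (gross-section yield governs)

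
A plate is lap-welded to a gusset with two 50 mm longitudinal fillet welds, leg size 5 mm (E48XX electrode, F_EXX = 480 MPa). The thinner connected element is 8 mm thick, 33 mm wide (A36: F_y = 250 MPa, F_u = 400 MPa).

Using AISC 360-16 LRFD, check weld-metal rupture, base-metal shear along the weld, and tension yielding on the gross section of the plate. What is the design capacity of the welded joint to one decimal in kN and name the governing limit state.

59.4 kN (gross-section yield governs)

Weld metal: throat = 0.707×5 = 3.535 mm, L = 2×50 = 100 mm. φR_n = 0.75 × 0.6 × 480 × 3.535 × 100 = 76.4 kN.
Base metal shear (8 mm plate): yield φR_n = 1.0×0.6×250×8×100 = 120.0 kN; rupture φR_n = 0.75×0.6×400×8×100 = 144.0 kN; take 120.0 kN (yield).
Tension yield (gross): A_g = 33×8 = 264 mm². φR_n = 0.90 × 250 × 264 = 59.4 kN.
Governing: min(76.4, 120.0, 59.4) = 59.4 kN → gross-section yield.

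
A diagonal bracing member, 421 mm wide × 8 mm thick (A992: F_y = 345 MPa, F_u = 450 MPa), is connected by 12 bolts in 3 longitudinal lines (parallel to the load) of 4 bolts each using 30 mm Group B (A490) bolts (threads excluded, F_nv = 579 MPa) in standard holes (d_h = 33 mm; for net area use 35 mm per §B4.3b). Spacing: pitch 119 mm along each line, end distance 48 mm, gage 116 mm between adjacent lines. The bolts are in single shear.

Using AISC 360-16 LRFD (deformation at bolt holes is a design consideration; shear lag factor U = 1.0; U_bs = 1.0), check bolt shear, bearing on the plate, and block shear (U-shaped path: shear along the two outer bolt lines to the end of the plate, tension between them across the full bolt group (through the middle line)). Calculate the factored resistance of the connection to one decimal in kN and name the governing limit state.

1352.7 kN (block shear governs)

Bolt shear: A_b = π(30)²/4 = 706.86 mm². φR_n = 0.75 × 579 × 706.86 × 12 × 1 = 3683.4 kN.
Bearing (8 mm plate, F_u = 450 MPa): end bolts L_c = 48 − 33/2 = 31.5, R_n = min(1.2×31.5×8×450, 2.4×30×8×450) = 136.08 kN/bolt; interior L_c = 119 − 33 = 86, R_n = 259.2 kN/bolt. φR_n = 0.75 × (3×136.08 + 9×259.2) = 2055.8 kN.
Block shear: shear path 2×[48+3×119] = 2×405 mm, A_gv = 6480, A_nv = 2×(405 − 3.5×35)×8 = 4520 mm²; tension across gage: (232 − 2×35)×8 = 1296 mm². R_n = min(0.6×450×4520, 0.6×345×6480) + 1.0×450×1296 = min(1220.4, 1341.4) + 583.2 = 1803.6 kN. φR_n = 0.75 × 1803.6 = 1352.7 kN.
Governing: min(3683.4, 2055.8, 1352.7) = 1352.7 kN → block shear.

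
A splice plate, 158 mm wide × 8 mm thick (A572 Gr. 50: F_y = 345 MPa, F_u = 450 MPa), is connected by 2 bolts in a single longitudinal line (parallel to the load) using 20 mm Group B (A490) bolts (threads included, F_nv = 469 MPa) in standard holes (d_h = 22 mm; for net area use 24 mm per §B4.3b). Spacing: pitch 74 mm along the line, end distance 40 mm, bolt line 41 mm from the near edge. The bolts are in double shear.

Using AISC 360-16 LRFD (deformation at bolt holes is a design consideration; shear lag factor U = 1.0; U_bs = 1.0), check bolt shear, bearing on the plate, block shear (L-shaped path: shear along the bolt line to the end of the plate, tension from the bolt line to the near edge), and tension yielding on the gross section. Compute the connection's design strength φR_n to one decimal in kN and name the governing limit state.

Bolt shear: A_b = π(20)²/4 = 314.16 mm². φR_n = 0.75 × 469 × 314.16 × 2 × 2 = 442.0 kN.
Bearing (8 mm plate, F_u = 450 MPa): end bolts L_c = 40 − 22/2 = 29, R_n = min(1.2×29×8×450, 2.4×20×8×450) = 125.28 kN/bolt; interior L_c = 74 − 22 = 52, R_n = 172.8 kN/bolt. φR_n = 0.75 × (1×125.28 + 1×172.8) = 223.6 kN.
Block shear: shear path 1×[40+1×74] = 1×114 mm, A_gv = 912, A_nv = 1×(114 − 1.5×24)×8 = 624 mm²; tension to near edge: (41 − 0.5×24)×8 = 232 mm². R_n = min(0.6×450×624, 0.6×345×912) + 1.0×450×232 = min(168.48, 188.78) + 104.4 = 272.88 kN. φR_n = 0.75 × 272.88 = 204.7 kN.
Tension yield (gross): A_g = 158×8 = 1264 mm². φR_n = 0.90 × 345 × 1264 = 392.5 kN.
Governing: min(442.0, 223.6, 204.7, 392.5) = 204.7 kN → block shear.

204.7 kN (block shear governs)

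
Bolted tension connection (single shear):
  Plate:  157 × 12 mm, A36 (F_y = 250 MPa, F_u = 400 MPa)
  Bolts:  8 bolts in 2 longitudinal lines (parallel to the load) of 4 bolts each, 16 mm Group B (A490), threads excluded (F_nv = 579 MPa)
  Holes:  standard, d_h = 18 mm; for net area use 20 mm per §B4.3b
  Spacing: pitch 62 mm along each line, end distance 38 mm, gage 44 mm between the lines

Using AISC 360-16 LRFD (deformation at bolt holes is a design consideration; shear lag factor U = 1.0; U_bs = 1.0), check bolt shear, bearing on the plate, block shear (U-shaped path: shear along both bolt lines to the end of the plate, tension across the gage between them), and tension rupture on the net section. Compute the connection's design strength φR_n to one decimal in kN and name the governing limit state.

421.2 kN (net-section rupture governs)

Bolt shear: A_b = π(16)²/4 = 201.06 mm². φR_n = 0.75 × 579 × 201.06 × 8 × 1 = 698.5 kN.
Bearing (12 mm plate, F_u = 400 MPa): end bolts L_c = 38 − 18/2 = 29, R_n = min(1.2×29×12×400, 2.4×16×12×400) = 167.04 kN/bolt; interior L_c = 62 − 18 = 44, R_n = 184.32 kN/bolt. φR_n = 0.75 × (2×167.04 + 6×184.32) = 1080.0 kN.
Block shear: shear path 2×[38+3×62] = 2×224 mm, A_gv = 5376, A_nv = 2×(224 − 3.5×20)×12 = 3696 mm²; tension across gage: (44 − 1×20)×12 = 288 mm². R_n = min(0.6×400×3696, 0.6×250×5376) + 1.0×400×288 = min(887.04, 806.4) + 115.2 = 921.6 kN. φR_n = 0.75 × 921.6 = 691.2 kN.
Tension rupture (net): A_n = (157 − 2×20)×12 = 1404 mm² (U = 1.0, A_e = A_n). φR_n = 0.75 × 400 × 1404 = 421.2 kN.
Governing: min(698.5, 1080.0, 691.2, 421.2) = 421.2 kN → net-section rupture.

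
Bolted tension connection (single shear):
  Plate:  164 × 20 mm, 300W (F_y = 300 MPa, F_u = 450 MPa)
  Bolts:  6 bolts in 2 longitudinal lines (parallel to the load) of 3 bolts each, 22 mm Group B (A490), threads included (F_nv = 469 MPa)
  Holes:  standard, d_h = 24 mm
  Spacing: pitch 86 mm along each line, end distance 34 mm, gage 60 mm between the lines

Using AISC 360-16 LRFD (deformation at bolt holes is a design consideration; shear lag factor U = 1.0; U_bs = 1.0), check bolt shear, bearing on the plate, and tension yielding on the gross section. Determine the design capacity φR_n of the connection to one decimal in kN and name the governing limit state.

802.3 kN (bolt shear governs)

Bolt shear: A_b = π(22)²/4 = 380.13 mm². φR_n = 0.75 × 469 × 380.13 × 6 × 1 = 802.3 kN.
Bearing (20 mm plate, F_u = 450 MPa): end bolts L_c = 34 − 24/2 = 22, R_n = min(1.2×22×20×450, 2.4×22×20×450) = 237.6 kN/bolt; interior L_c = 86 − 24 = 62, R_n = 475.2 kN/bolt. φR_n = 0.75 × (2×237.6 + 4×475.2) = 1782.0 kN.
Tension yield (gross): A_g = 164×20 = 3280 mm². φR_n = 0.90 × 300 × 3280 = 885.6 kN.
Governing: min(802.3, 1782.0, 885.6) = 802.3 kN → bolt shear.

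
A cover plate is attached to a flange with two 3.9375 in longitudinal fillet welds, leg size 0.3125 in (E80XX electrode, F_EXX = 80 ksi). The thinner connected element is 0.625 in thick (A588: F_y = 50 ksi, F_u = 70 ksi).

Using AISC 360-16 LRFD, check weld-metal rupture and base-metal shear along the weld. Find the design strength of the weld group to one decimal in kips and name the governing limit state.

62.6 kips (weld metal governs)

Weld metal: throat = 0.707×0.3125 = 0.22094 in, L = 2×3.9375 = 7.875 in. φR_n = 0.75 × 0.6 × 80 × 0.22094 × 7.875 = 62.6 kips.
Base metal shear (0.625 in plate): yield φR_n = 1.0×0.6×50×0.625×7.875 = 147.7 kips; rupture φR_n = 0.75×0.6×70×0.625×7.875 = 155.0 kips; take 147.7 kips (yield).
Governing: min(62.6, 147.7) = 62.6 kips → weld metal.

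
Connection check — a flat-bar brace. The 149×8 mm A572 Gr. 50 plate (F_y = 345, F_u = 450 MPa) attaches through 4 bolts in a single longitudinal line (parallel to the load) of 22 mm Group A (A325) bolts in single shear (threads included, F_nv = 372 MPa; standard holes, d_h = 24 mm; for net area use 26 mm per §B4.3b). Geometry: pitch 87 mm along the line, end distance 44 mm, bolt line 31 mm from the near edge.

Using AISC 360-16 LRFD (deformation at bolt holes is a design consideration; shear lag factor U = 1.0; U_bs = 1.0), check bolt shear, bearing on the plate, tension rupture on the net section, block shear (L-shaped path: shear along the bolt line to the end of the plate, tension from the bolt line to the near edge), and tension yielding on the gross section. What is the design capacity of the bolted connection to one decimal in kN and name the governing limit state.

332.1 kN (net-section rupture governs)

Bolt shear: A_b = π(22)²/4 = 380.13 mm². φR_n = 0.75 × 372 × 380.13 × 4 × 1 = 424.2 kN.
Bearing (8 mm plate, F_u = 450 MPa): end bolts L_c = 44 − 24/2 = 32, R_n = min(1.2×32×8×450, 2.4×22×8×450) = 138.24 kN/bolt; interior L_c = 87 − 24 = 63, R_n = 190.08 kN/bolt. φR_n = 0.75 × (1×138.24 + 3×190.08) = 531.4 kN.
Tension rupture (net): A_n = (149 − 1×26)×8 = 984 mm² (U = 1.0, A_e = A_n). φR_n = 0.75 × 450 × 984 = 332.1 kN.
Block shear: shear path 1×[44+3×87] = 1×305 mm, A_gv = 2440, A_nv = 1×(305 − 3.5×26)×8 = 1712 mm²; tension to near edge: (31 − 0.5×26)×8 = 144 mm². R_n = min(0.6×450×1712, 0.6×345×2440) + 1.0×450×144 = min(462.24, 505.08) + 64.8 = 527.04 kN. φR_n = 0.75 × 527.04 = 395.3 kN.
Tension yield (gross): A_g = 149×8 = 1192 mm². φR_n = 0.90 × 345 × 1192 = 370.1 kN.
Governing: min(424.2, 531.4, 332.1, 395.3, 370.1) = 332.1 kN → net-section rupture.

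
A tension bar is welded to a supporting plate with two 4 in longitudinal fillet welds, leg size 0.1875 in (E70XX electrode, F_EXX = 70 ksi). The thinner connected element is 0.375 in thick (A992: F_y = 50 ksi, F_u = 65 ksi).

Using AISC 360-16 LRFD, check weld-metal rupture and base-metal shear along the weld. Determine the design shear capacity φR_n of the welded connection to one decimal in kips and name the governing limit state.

33.4 kips (weld metal governs)

Weld metal: throat = 0.707×0.1875 = 0.13256 in, L = 2×4 = 8 in. φR_n = 0.75 × 0.6 × 70 × 0.13256 × 8 = 33.4 kips.
Base metal shear (0.375 in plate): yield φR_n = 1.0×0.6×50×0.375×8 = 90.0 kips; rupture φR_n = 0.75×0.6×65×0.375×8 = 87.8 kips; take 87.8 kips (rupture).
Governing: min(33.4, 87.8) = 33.4 kips → weld metal.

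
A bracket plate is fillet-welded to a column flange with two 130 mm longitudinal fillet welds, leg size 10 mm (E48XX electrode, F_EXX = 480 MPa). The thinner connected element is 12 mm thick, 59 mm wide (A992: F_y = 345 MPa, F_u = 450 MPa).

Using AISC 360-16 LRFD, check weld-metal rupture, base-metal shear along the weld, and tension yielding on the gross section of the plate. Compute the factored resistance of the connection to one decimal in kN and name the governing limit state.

219.8 kN (gross-section yield governs)

Weld metal: throat = 0.707×10 = 7.07 mm, L = 2×130 = 260 mm. φR_n = 0.75 × 0.6 × 480 × 7.07 × 260 = 397.1 kN.
Base metal shear (12 mm plate): yield φR_n = 1.0×0.6×345×12×260 = 645.8 kN; rupture φR_n = 0.75×0.6×450×12×260 = 631.8 kN; take 631.8 kN (rupture).
Tension yield (gross): A_g = 59×12 = 708 mm². φR_n = 0.90 × 345 × 708 = 219.8 kN.
Governing: min(397.1, 631.8, 219.8) = 219.8 kN → gross-section yield.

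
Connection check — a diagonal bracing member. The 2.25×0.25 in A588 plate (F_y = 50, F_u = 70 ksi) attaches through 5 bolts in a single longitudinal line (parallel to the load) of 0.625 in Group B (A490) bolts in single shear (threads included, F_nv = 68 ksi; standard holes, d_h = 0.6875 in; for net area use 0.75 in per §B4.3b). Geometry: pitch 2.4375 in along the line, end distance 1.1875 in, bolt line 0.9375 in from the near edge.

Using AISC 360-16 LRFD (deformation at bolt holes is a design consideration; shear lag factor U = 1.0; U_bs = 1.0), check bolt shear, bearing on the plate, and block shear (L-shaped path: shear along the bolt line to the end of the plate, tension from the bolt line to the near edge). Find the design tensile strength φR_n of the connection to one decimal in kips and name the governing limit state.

66.9 kips (block shear governs)

Bolt shear: A_b = π(0.625)²/4 = 0.3068 in². φR_n = 0.75 × 68 × 0.3068 × 5 × 1 = 78.2 kips.
Bearing (0.25 in plate, F_u = 70 ksi): end bolts L_c = 1.1875 − 0.6875/2 = 0.84375, R_n = min(1.2×0.84375×0.25×70, 2.4×0.625×0.25×70) = 17.719 kips/bolt; interior L_c = 2.4375 − 0.6875 = 1.75, R_n = 26.25 kips/bolt. φR_n = 0.75 × (1×17.719 + 4×26.25) = 92.0 kips.
Block shear: shear path 1×[1.1875+4×2.4375] = 1×10.9375 in, A_gv = 2.7344, A_nv = 1×(10.9375 − 4.5×0.75)×0.25 = 1.8906 in²; tension to near edge: (0.9375 − 0.5×0.75)×0.25 = 0.14063 in². R_n = min(0.6×70×1.8906, 0.6×50×2.7344) + 1.0×70×0.14063 = min(79.405, 82.032) + 9.8441 = 89.249 kips. φR_n = 0.75 × 89.249 = 66.9 kips.
Governing: min(78.2, 92.0, 66.9) = 66.9 kips → block shear.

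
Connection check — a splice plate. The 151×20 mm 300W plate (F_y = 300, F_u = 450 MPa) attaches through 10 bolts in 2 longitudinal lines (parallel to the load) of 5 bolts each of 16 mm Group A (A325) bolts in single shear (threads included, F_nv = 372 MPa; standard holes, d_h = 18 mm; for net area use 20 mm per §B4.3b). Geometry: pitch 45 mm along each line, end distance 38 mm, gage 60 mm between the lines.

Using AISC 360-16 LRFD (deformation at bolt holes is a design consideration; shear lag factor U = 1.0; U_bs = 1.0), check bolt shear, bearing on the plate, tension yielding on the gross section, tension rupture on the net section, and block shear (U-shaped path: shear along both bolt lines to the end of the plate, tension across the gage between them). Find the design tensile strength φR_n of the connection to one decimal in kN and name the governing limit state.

Bolt shear: A_b = π(16)²/4 = 201.06 mm². φR_n = 0.75 × 372 × 201.06 × 10 × 1 = 561.0 kN.
Bearing (20 mm plate, F_u = 450 MPa): end bolts L_c = 38 − 18/2 = 29, R_n = min(1.2×29×20×450, 2.4×16×20×450) = 313.2 kN/bolt; interior L_c = 45 − 18 = 27, R_n = 291.6 kN/bolt. φR_n = 0.75 × (2×313.2 + 8×291.6) = 2219.4 kN.
Tension yield (gross): A_g = 151×20 = 3020 mm². φR_n = 0.90 × 300 × 3020 = 815.4 kN.
Tension rupture (net): A_n = (151 − 2×20)×20 = 2220 mm² (U = 1.0, A_e = A_n). φR_n = 0.75 × 450 × 2220 = 749.3 kN.
Block shear: shear path 2×[38+4×45] = 2×218 mm, A_gv = 8720, A_nv = 2×(218 − 4.5×20)×20 = 5120 mm²; tension across gage: (60 − 1×20)×20 = 800 mm². R_n = min(0.6×450×5120, 0.6×300×8720) + 1.0×450×800 = min(1382.4, 1569.6) + 360 = 1742.4 kN. φR_n = 0.75 × 1742.4 = 1306.8 kN.
Governing: min(561.0, 2219.4, 815.4, 749.3, 1306.8) = 561.0 kN → bolt shear.

561.0 kN (bolt shear governs)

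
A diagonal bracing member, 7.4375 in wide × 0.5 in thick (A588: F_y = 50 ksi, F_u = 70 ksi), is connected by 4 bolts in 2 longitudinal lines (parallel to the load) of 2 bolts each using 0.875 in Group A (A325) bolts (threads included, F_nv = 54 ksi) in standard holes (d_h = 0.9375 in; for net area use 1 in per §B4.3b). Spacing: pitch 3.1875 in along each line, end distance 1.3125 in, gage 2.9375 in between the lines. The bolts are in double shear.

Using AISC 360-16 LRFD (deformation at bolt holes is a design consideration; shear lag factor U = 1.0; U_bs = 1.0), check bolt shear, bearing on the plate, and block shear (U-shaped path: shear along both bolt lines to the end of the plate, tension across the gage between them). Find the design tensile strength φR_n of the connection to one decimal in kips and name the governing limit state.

Bolt shear: A_b = π(0.875)²/4 = 0.60132 in². φR_n = 0.75 × 54 × 0.60132 × 4 × 2 = 194.8 kips.
Bearing (0.5 in plate, F_u = 70 ksi): end bolts L_c = 1.3125 − 0.9375/2 = 0.84375, R_n = min(1.2×0.84375×0.5×70, 2.4×0.875×0.5×70) = 35.438 kips/bolt; interior L_c = 3.1875 − 0.9375 = 2.25, R_n = 73.5 kips/bolt. φR_n = 0.75 × (2×35.438 + 2×73.5) = 163.4 kips.
Block shear: shear path 2×[1.3125+1×3.1875] = 2×4.5 in, A_gv = 4.5, A_nv = 2×(4.5 − 1.5×1)×0.5 = 3 in²; tension across gage: (2.9375 − 1×1)×0.5 = 0.96875 in². R_n = min(0.6×70×3, 0.6×50×4.5) + 1.0×70×0.96875 = min(126, 135) + 67.813 = 193.81 kips. φR_n = 0.75 × 193.81 = 145.4 kips.
Governing: min(194.8, 163.4, 145.4) = 145.4 kips → block shear.

145.4 kips (block shear governs)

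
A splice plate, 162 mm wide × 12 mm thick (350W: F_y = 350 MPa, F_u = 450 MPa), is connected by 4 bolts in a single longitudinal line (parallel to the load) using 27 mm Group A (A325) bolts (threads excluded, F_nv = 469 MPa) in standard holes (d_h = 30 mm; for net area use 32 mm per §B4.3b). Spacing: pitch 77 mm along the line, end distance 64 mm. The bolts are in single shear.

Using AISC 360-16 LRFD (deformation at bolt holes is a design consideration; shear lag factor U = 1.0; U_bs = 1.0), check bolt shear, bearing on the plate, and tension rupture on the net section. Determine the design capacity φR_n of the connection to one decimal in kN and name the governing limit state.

Bolt shear: A_b = π(27)²/4 = 572.56 mm². φR_n = 0.75 × 469 × 572.56 × 4 × 1 = 805.6 kN.
Bearing (12 mm plate, F_u = 450 MPa): end bolts L_c = 64 − 30/2 = 49, R_n = min(1.2×49×12×450, 2.4×27×12×450) = 317.52 kN/bolt; interior L_c = 77 − 30 = 47, R_n = 304.56 kN/bolt. φR_n = 0.75 × (1×317.52 + 3×304.56) = 923.4 kN.
Tension rupture (net): A_n = (162 − 1×32)×12 = 1560 mm² (U = 1.0, A_e = A_n). φR_n = 0.75 × 450 × 1560 = 526.5 kN.
Governing: min(805.6, 923.4, 526.5) = 526.5 kN → net-section rupture.

526.5 kN (net-section rupture governs)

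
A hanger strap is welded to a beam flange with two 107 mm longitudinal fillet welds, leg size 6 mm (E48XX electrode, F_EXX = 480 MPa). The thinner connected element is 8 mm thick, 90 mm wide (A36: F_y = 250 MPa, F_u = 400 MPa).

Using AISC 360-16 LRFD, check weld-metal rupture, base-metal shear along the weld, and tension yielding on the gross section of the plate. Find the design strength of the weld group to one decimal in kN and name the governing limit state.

Weld metal: throat = 0.707×6 = 4.242 mm, L = 2×107 = 214 mm. φR_n = 0.75 × 0.6 × 480 × 4.242 × 214 = 196.1 kN.
Base metal shear (8 mm plate): yield φR_n = 1.0×0.6×250×8×214 = 256.8 kN; rupture φR_n = 0.75×0.6×400×8×214 = 308.2 kN; take 256.8 kN (yield).
Tension yield (gross): A_g = 90×8 = 720 mm². φR_n = 0.90 × 250 × 720 = 162.0 kN.
Governing: min(196.1, 256.8, 162.0) = 162.0 kN → gross-section yield.

162.0 kN (gross-section yield governs)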